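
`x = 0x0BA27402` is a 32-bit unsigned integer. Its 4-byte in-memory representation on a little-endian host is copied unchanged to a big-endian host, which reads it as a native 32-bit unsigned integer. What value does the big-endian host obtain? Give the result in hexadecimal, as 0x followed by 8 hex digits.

0x0274A20B

Stored little-endian, the bytes at ascending addresses are 02 74 A2 0B.
Read back as big-endian, the last byte is least significant, giving 0x0274A20B.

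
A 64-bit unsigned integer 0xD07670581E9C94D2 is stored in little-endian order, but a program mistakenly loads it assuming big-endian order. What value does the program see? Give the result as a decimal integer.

Stored little-endian, the bytes at ascending addresses are D2 94 9C 1E 58 70 76 D0.
Read back as big-endian, the last byte is least significant, giving 0xD2949C1E587076D0.
0xD2949C1E587076D0 = 15173924698664761040.

15173924698664761040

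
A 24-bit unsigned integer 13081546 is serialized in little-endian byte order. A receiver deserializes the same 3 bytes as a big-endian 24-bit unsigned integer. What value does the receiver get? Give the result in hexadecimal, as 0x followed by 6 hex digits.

13081546 in 24-bit hexadecimal is 0xC79BCA.
Stored little-endian, the bytes at ascending addresses are CA 9B C7.
Read back as big-endian, the last byte is least significant, giving 0xCA9BC7.

0xCA9BC7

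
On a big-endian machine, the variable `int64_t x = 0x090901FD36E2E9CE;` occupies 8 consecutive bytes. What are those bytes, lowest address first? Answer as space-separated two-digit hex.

Split into bytes (most-significant first): 09 09 01 FD 36 E2 E9 CE.
Big-endian: lowest address holds the most-significant byte.
So the memory order matches the most-significant-first order: 09 09 01 FD 36 E2 E9 CE.

09 09 01 FD 36 E2 E9 CE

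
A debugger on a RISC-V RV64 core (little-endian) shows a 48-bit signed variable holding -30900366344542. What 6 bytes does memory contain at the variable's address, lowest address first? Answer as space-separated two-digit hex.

Two's complement of -30900366344542 in 48 bits: 30900366344542 = 0x1C1A8D5C015E; invert → 0xE3E572A3FEA1; add 1 → 0xE3E572A3FEA2.
Split into bytes (most-significant first): E3 E5 72 A3 FE A2.
Little-endian stores the least-significant byte at the lowest address.
So at ascending addresses the bytes are A2 FE A3 72 E5 E3.

A2 FE A3 72 E5 E3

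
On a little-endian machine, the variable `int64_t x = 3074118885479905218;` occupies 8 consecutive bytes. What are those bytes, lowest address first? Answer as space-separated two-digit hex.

3074118885479905218 in hexadecimal, padded to 64 bits, is 0x2AA976D6C65977C2.
Split into bytes (most-significant first): 2A A9 76 D6 C6 59 77 C2.
Little-endian: lowest address holds the least-significant byte.
So at ascending addresses the bytes are C2 77 59 C6 D6 76 A9 2A.

C2 77 59 C6 D6 76 A9 2A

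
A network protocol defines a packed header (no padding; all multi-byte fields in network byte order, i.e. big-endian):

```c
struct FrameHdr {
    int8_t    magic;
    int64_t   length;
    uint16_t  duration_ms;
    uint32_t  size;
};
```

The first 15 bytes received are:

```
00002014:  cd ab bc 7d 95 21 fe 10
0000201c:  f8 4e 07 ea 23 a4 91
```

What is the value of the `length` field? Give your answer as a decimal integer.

-6071840118128373512

`length` follows `magic` (1 byte), so it starts at byte offset 1 and occupies 8 bytes.
Bytes at offsets 1..8: AB BC 7D 95 21 FE 10 F8.
Big-endian: lowest address holds the most-significant byte.
The bytes are already most-significant first: 0xABBC7D9521FE10F8.
Top bit is set, so as a signed 64-bit value this is 0xABBC7D9521FE10F8 − 2^64 = -6071840118128373512.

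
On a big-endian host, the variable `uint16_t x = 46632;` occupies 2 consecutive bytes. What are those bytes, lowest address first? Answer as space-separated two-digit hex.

B6 28

46632 in hexadecimal, padded to 16 bits, is 0xB628.
Split into bytes (most-significant first): B6 28.
Big-endian: lowest address holds the most-significant byte.
So the memory order matches the most-significant-first order: B6 28.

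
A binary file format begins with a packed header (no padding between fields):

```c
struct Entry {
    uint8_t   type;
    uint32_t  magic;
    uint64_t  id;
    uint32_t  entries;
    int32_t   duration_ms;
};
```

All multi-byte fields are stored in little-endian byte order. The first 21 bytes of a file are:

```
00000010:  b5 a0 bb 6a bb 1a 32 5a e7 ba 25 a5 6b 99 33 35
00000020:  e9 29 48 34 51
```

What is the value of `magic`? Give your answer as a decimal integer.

`magic` follows `type` (1 byte), so it starts at byte offset 1 and occupies 4 bytes.
Bytes at offsets 1..4: A0 BB 6A BB.
Little-endian: lowest address holds the least-significant byte.
Reassemble most-significant byte first: BB 6A BB A0 → 0xBB6ABBA0.
0xBB6ABBA0 = 3144334240.

3144334240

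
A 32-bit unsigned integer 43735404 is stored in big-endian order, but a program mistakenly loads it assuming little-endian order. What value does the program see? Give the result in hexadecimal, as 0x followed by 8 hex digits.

0x6C599B02

43735404 in 32-bit hexadecimal is 0x029B596C.
Stored big-endian, the bytes at ascending addresses are 02 9B 59 6C.
Read back as little-endian, the first byte is least significant, giving 0x6C599B02.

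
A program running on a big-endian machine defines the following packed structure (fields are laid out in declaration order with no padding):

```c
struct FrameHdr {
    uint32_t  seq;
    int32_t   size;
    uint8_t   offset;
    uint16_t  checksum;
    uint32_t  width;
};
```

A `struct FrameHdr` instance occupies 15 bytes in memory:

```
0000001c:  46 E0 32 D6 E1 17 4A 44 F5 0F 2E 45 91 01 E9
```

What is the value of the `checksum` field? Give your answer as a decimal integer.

3886

`checksum` follows `seq` (4 B), `size` (4 B), `offset` (1 B), so it starts at offset 4 + 4 + 1 = 9 and occupies 2 bytes.
Bytes at offsets 9..10: 0F 2E.
Big-endian stores the most-significant byte at the lowest address.
The bytes are already most-significant first: 0x0F2E.
0x0F2E = 3886.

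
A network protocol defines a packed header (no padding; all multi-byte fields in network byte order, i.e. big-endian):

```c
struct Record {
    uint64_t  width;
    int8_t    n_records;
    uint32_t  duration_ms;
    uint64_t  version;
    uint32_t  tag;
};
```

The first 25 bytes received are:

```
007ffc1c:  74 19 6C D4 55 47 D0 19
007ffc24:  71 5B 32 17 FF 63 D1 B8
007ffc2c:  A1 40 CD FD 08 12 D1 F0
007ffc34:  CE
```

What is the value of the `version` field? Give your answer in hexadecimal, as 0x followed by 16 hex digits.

`version` follows `width` (8 B), `n_records` (1 B), `duration_ms` (4 B), so it starts at offset 8 + 1 + 4 = 13 and occupies 8 bytes.
Bytes at offsets 13..20: 63 D1 B8 A1 40 CD FD 08.
Big-endian: lowest address holds the most-significant byte.
The bytes are already most-significant first: 0x63D1B8A140CDFD08.

0x63D1B8A140CDFD08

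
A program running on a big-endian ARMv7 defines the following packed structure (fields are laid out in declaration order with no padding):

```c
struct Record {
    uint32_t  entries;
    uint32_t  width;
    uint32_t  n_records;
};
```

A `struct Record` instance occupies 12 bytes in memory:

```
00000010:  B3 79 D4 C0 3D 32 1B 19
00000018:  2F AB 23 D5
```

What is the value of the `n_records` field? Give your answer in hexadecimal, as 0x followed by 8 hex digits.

`n_records` follows `entries` (4 B), `width` (4 B), so it starts at offset 4 + 4 = 8 and occupies 4 bytes.
Bytes at offsets 8..11: 2F AB 23 D5.
Big-endian: lowest address holds the most-significant byte.
The bytes are already most-significant first: 0x2FAB23D5.

0x2FAB23D5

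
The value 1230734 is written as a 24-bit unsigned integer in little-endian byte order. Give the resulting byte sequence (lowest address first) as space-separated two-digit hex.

8E C7 12

1230734 in hexadecimal, padded to 24 bits, is 0x12C78E.
Split into bytes (most-significant first): 12 C7 8E.
Little-endian stores the least-significant byte at the lowest address.
So at ascending addresses the bytes are 8E C7 12.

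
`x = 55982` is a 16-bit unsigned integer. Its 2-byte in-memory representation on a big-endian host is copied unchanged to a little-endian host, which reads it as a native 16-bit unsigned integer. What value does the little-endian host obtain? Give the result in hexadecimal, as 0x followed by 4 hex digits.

0xAEDA

55982 in 16-bit hexadecimal is 0xDAAE.
Stored big-endian, the bytes at ascending addresses are DA AE.
Read back as little-endian, the first byte is least significant, giving 0xAEDA.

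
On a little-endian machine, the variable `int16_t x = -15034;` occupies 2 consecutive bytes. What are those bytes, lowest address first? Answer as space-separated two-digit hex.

Two's complement of -15034 in 16 bits: 15034 = 0x3ABA; invert → 0xC545; add 1 → 0xC546.
Split into bytes (most-significant first): C5 46.
In little-endian order the low byte comes first in memory.
So at ascending addresses the bytes are 46 C5.

46 C5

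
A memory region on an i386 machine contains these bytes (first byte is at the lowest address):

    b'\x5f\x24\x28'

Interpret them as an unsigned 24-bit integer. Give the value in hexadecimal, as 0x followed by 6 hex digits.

0x28245F

Little-endian stores the least-significant byte at the lowest address.
Reassemble most-significant byte first: 28 24 5F → 0x28245F.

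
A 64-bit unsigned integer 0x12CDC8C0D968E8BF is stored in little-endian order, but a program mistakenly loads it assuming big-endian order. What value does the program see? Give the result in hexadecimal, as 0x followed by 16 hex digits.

Stored little-endian, the bytes at ascending addresses are BF E8 68 D9 C0 C8 CD 12.
Read back as big-endian, the last byte is least significant, giving 0xBFE868D9C0C8CD12.

0xBFE868D9C0C8CD12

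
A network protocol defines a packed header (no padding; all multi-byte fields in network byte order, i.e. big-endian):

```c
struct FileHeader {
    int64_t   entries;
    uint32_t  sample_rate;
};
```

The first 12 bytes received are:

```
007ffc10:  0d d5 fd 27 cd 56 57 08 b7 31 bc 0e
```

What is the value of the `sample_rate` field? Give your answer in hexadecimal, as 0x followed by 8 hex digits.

0xB731BC0E

`sample_rate` follows `entries` (8 bytes), so it starts at byte offset 8 and occupies 4 bytes.
Bytes at offsets 8..11: B7 31 BC 0E.
Big-endian stores the most-significant byte at the lowest address.
The bytes are already most-significant first: 0xB731BC0E.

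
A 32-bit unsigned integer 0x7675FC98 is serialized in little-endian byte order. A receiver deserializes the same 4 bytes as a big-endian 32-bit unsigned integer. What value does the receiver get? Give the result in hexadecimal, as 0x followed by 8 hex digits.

0x98FC7576

Stored little-endian, the bytes at ascending addresses are 98 FC 75 76.
Read back as big-endian, the last byte is least significant, giving 0x98FC7576.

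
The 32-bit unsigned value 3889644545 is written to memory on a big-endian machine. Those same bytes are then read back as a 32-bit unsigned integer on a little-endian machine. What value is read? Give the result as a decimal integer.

21288935

3889644545 in 32-bit hexadecimal is 0xE7D74401.
Stored big-endian, the bytes at ascending addresses are E7 D7 44 01.
Read back as little-endian, the first byte is least significant, giving 0x0144D7E7.
0x0144D7E7 = 21288935.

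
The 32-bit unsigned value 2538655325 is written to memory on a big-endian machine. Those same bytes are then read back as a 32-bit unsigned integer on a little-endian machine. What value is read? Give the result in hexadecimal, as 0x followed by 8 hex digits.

0x5DCE5097

2538655325 in 32-bit hexadecimal is 0x9750CE5D.
Stored big-endian, the bytes at ascending addresses are 97 50 CE 5D.
Read back as little-endian, the first byte is least significant, giving 0x5DCE5097.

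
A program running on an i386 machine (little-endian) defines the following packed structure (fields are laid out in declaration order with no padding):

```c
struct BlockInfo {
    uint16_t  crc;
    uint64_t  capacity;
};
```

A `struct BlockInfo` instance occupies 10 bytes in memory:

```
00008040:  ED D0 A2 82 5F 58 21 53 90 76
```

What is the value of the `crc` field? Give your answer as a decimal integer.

53485

`crc` is the first field, at byte offset 0, occupying 2 bytes.
Bytes at offsets 0..1: ED D0.
In little-endian order the low byte comes first in memory.
Reassemble most-significant byte first: D0 ED → 0xD0ED.
0xD0ED = 53485.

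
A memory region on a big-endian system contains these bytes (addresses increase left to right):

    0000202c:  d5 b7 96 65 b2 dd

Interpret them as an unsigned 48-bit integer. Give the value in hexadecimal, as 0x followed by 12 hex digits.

In big-endian order the high byte comes first in memory.
The bytes are already most-significant first: 0xD5B79665B2DD.

0xD5B79665B2DD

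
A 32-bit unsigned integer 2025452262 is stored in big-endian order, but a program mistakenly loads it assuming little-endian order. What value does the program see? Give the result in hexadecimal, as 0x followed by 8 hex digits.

0xE6F2B978

2025452262 in 32-bit hexadecimal is 0x78B9F2E6.
Stored big-endian, the bytes at ascending addresses are 78 B9 F2 E6.
Read back as little-endian, the first byte is least significant, giving 0xE6F2B978.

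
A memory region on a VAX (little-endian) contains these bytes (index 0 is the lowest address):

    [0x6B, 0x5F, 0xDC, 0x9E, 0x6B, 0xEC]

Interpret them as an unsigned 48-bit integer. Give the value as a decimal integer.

In little-endian order the low byte comes first in memory.
Reassemble most-significant byte first: EC 6B 9E DC 5F 6B → 0xEC6B9EDC5F6B.
0xEC6B9EDC5F6B = 259946970898283.

259946970898283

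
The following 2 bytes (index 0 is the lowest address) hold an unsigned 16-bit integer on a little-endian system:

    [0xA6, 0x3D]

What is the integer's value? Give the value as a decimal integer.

Little-endian stores the least-significant byte at the lowest address.
Reassemble most-significant byte first: 3D A6 → 0x3DA6.
0x3DA6 = 15782.

15782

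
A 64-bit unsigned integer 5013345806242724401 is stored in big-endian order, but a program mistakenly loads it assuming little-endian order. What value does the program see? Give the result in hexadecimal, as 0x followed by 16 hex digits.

0x31BA4AED72FB9245

5013345806242724401 in 64-bit hexadecimal is 0x4592FB72ED4ABA31.
Stored big-endian, the bytes at ascending addresses are 45 92 FB 72 ED 4A BA 31.
Read back as little-endian, the first byte is least significant, giving 0x31BA4AED72FB9245.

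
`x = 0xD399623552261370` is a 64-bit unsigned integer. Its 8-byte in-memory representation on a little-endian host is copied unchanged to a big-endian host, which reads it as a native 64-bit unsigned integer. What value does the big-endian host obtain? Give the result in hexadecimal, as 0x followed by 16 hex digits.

Stored little-endian, the bytes at ascending addresses are 70 13 26 52 35 62 99 D3.
Read back as big-endian, the last byte is least significant, giving 0x70132652356299D3.

0x70132652356299D3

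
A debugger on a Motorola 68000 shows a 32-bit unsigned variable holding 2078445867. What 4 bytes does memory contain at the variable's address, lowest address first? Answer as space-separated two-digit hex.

7B E2 91 2B

2078445867 in hexadecimal, padded to 32 bits, is 0x7BE2912B.
Split into bytes (most-significant first): 7B E2 91 2B.
Big-endian: lowest address holds the most-significant byte.
So the memory order matches the most-significant-first order: 7B E2 91 2B.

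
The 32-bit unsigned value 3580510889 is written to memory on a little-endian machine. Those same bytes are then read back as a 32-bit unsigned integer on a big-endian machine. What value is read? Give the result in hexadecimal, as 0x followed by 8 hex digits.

0xA9426AD5

3580510889 in 32-bit hexadecimal is 0xD56A42A9.
Stored little-endian, the bytes at ascending addresses are A9 42 6A D5.
Read back as big-endian, the last byte is least significant, giving 0xA9426AD5.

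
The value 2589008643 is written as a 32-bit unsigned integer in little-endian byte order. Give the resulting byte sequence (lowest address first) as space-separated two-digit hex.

2589008643 in hexadecimal, padded to 32 bits, is 0x9A512303.
Split into bytes (most-significant first): 9A 51 23 03.
Little-endian stores the least-significant byte at the lowest address.
So at ascending addresses the bytes are 03 23 51 9A.

03 23 51 9A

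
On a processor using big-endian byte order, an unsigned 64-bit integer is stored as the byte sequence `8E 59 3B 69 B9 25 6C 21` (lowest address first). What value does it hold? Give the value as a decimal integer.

Big-endian stores the most-significant byte at the lowest address.
The bytes are already most-significant first: 0x8E593B69B9256C21.
0x8E593B69B9256C21 = 10257294951576857633.

10257294951576857633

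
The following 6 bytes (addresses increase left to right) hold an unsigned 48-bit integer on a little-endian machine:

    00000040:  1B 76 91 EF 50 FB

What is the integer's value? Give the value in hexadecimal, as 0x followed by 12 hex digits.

0xFB50EF91761B

In little-endian order the low byte comes first in memory.
Reassemble most-significant byte first: FB 50 EF 91 76 1B → 0xFB50EF91761B.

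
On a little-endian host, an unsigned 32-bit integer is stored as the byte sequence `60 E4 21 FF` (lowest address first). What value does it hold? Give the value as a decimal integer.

Little-endian: lowest address holds the least-significant byte.
Reassemble most-significant byte first: FF 21 E4 60 → 0xFF21E460.
0xFF21E460 = 4280411232.

4280411232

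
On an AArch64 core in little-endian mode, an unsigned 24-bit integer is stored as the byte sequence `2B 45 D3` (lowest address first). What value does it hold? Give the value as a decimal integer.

13845803

Little-endian: lowest address holds the least-significant byte.
Reassemble most-significant byte first: D3 45 2B → 0xD3452B.
0xD3452B = 13845803.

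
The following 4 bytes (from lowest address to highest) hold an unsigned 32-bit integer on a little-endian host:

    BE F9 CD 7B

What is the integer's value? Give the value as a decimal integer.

Little-endian stores the least-significant byte at the lowest address.
Reassemble most-significant byte first: 7B CD F9 BE → 0x7BCDF9BE.
0x7BCDF9BE = 2077096382.

2077096382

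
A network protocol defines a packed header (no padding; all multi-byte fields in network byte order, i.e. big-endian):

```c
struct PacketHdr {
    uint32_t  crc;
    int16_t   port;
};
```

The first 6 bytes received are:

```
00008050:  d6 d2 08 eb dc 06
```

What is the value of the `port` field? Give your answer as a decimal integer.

`port` follows `crc` (4 bytes), so it starts at byte offset 4 and occupies 2 bytes.
Bytes at offsets 4..5: DC 06.
Big-endian stores the most-significant byte at the lowest address.
The bytes are already most-significant first: 0xDC06.
Top bit is set, so as a signed 16-bit value this is 0xDC06 − 2^16 = -9210.

-9210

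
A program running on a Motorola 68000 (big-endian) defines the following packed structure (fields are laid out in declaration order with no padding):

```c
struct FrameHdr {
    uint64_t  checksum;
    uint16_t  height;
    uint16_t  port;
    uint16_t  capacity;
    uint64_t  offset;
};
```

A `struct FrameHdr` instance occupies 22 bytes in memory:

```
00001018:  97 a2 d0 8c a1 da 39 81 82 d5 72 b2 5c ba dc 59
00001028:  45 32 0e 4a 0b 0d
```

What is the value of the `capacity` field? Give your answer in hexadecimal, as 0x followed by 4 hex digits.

0x5CBA

`capacity` follows `checksum` (8 B), `height` (2 B), `port` (2 B), so it starts at offset 8 + 2 + 2 = 12 and occupies 2 bytes.
Bytes at offsets 12..13: 5C BA.
In big-endian order the high byte comes first in memory.
The bytes are already most-significant first: 0x5CBA.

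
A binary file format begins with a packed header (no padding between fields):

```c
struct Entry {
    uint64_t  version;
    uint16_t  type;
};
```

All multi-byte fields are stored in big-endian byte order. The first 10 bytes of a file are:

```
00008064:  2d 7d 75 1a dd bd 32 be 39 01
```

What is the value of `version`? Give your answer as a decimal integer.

`version` is the first field, at byte offset 0, occupying 8 bytes.
Bytes at offsets 0..7: 2D 7D 75 1A DD BD 32 BE.
Big-endian stores the most-significant byte at the lowest address.
The bytes are already most-significant first: 0x2D7D751ADDBD32BE.
0x2D7D751ADDBD32BE = 3277904862045352638.

3277904862045352638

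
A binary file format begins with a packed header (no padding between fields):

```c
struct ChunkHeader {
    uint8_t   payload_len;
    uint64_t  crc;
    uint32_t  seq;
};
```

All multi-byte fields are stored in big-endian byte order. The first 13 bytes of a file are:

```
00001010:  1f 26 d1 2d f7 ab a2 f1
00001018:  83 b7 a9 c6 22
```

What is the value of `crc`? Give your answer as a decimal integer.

2797067385333543299

`crc` follows `payload_len` (1 byte), so it starts at byte offset 1 and occupies 8 bytes.
Bytes at offsets 1..8: 26 D1 2D F7 AB A2 F1 83.
In big-endian order the high byte comes first in memory.
The bytes are already most-significant first: 0x26D12DF7ABA2F183.
0x26D12DF7ABA2F183 = 2797067385333543299.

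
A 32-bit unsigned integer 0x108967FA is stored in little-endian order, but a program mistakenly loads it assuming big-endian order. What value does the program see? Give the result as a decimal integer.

Stored little-endian, the bytes at ascending addresses are FA 67 89 10.
Read back as big-endian, the last byte is least significant, giving 0xFA678910.
0xFA678910 = 4201089296.

4201089296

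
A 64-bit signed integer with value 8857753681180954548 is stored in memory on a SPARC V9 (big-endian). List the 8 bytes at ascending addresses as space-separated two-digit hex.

7A ED 10 0A EA B3 0F B4

8857753681180954548 in hexadecimal, padded to 64 bits, is 0x7AED100AEAB30FB4.
Split into bytes (most-significant first): 7A ED 10 0A EA B3 0F B4.
Big-endian: lowest address holds the most-significant byte.
So the memory order matches the most-significant-first order: 7A ED 10 0A EA B3 0F B4.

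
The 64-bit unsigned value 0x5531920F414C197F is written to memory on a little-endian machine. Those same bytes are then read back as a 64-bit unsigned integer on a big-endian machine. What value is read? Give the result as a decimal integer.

Stored little-endian, the bytes at ascending addresses are 7F 19 4C 41 0F 92 31 55.
Read back as big-endian, the last byte is least significant, giving 0x7F194C410F923155.
0x7F194C410F923155 = 9158435159552438613.

9158435159552438613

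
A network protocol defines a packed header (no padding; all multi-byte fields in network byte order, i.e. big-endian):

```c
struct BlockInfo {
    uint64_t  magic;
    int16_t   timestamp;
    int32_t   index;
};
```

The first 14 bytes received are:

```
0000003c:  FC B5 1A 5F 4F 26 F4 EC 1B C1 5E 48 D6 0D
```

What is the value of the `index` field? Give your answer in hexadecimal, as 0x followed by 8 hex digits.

`index` follows `magic` (8 B), `timestamp` (2 B), so it starts at offset 8 + 2 = 10 and occupies 4 bytes.
Bytes at offsets 10..13: 5E 48 D6 0D.
In big-endian order the high byte comes first in memory.
The bytes are already most-significant first: 0x5E48D60D.

0x5E48D60D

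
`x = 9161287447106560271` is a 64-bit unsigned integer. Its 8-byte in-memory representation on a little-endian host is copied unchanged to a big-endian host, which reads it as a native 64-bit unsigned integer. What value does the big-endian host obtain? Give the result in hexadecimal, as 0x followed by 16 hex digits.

0x0F210802656E237F

9161287447106560271 in 64-bit hexadecimal is 0x7F236E650208210F.
Stored little-endian, the bytes at ascending addresses are 0F 21 08 02 65 6E 23 7F.
Read back as big-endian, the last byte is least significant, giving 0x0F210802656E237F.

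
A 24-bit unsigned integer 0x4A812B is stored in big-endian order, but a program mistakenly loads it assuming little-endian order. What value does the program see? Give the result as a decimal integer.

2851146

Stored big-endian, the bytes at ascending addresses are 4A 81 2B.
Read back as little-endian, the first byte is least significant, giving 0x2B814A.
0x2B814A = 2851146.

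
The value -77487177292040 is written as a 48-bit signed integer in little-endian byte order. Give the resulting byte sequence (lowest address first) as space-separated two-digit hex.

Two's complement of -77487177292040 in 48 bits: 77487177292040 = 0x467963AD5908; invert → 0xB9869C52A6F7; add 1 → 0xB9869C52A6F8.
Split into bytes (most-significant first): B9 86 9C 52 A6 F8.
In little-endian order the low byte comes first in memory.
So at ascending addresses the bytes are F8 A6 52 9C 86 B9.

F8 A6 52 9C 86 B9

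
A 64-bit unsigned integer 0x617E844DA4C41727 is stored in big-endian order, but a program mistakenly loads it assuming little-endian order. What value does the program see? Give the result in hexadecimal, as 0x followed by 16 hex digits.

Stored big-endian, the bytes at ascending addresses are 61 7E 84 4D A4 C4 17 27.
Read back as little-endian, the first byte is least significant, giving 0x2717C4A44D847E61.

0x2717C4A44D847E61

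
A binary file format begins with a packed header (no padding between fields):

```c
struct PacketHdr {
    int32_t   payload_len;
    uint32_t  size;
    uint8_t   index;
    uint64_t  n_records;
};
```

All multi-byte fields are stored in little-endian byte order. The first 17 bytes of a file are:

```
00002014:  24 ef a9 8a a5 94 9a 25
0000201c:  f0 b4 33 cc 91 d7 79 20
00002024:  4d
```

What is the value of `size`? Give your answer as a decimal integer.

630887589

`size` follows `payload_len` (4 bytes), so it starts at byte offset 4 and occupies 4 bytes.
Bytes at offsets 4..7: A5 94 9A 25.
Little-endian stores the least-significant byte at the lowest address.
Reassemble most-significant byte first: 25 9A 94 A5 → 0x259A94A5.
0x259A94A5 = 630887589.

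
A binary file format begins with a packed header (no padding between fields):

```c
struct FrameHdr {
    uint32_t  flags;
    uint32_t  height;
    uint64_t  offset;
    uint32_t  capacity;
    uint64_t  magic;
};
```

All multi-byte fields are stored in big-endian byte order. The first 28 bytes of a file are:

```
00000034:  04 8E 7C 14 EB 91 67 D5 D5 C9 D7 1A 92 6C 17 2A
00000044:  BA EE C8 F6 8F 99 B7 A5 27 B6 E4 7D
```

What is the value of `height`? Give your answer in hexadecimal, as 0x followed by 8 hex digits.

0xEB9167D5

`height` follows `flags` (4 bytes), so it starts at byte offset 4 and occupies 4 bytes.
Bytes at offsets 4..7: EB 91 67 D5.
Big-endian stores the most-significant byte at the lowest address.
The bytes are already most-significant first: 0xEB9167D5.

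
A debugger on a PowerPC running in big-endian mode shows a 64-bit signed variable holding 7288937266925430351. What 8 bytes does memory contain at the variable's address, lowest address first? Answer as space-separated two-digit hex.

7288937266925430351 in hexadecimal, padded to 64 bits, is 0x652781D36932664F.
Split into bytes (most-significant first): 65 27 81 D3 69 32 66 4F.
Big-endian: lowest address holds the most-significant byte.
So the memory order matches the most-significant-first order: 65 27 81 D3 69 32 66 4F.

65 27 81 D3 69 32 66 4F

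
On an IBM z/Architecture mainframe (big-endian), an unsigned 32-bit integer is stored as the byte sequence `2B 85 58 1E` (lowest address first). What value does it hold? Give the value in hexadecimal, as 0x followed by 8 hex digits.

0x2B85581E

Big-endian stores the most-significant byte at the lowest address.
The bytes are already most-significant first: 0x2B85581E.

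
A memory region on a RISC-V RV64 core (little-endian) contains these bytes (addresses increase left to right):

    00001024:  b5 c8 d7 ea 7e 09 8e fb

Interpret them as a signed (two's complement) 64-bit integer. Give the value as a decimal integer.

-320308082786187083

In little-endian order the low byte comes first in memory.
Reassemble most-significant byte first: FB 8E 09 7E EA D7 C8 B5 → 0xFB8E097EEAD7C8B5.
Top bit is set, so as a signed 64-bit value this is 0xFB8E097EEAD7C8B5 − 2^64 = -320308082786187083.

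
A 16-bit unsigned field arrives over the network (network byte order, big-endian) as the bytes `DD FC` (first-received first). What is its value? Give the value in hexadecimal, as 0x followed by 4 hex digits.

Big-endian: lowest address holds the most-significant byte.
The bytes are already most-significant first: 0xDDFC.

0xDDFC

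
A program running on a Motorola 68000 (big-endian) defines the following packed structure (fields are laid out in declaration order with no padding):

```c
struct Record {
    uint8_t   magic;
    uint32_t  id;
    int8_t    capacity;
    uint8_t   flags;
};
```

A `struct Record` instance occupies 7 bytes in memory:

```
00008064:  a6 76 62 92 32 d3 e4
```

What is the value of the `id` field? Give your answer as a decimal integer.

`id` follows `magic` (1 byte), so it starts at byte offset 1 and occupies 4 bytes.
Bytes at offsets 1..4: 76 62 92 32.
In big-endian order the high byte comes first in memory.
The bytes are already most-significant first: 0x76629232.
0x76629232 = 1986171442.

1986171442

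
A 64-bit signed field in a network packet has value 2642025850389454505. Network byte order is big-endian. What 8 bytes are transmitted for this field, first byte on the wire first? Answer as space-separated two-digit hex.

2642025850389454505 in hexadecimal, padded to 64 bits, is 0x24AA5C834BDCDEA9.
Split into bytes (most-significant first): 24 AA 5C 83 4B DC DE A9.
Big-endian: lowest address holds the most-significant byte.
So the memory order matches the most-significant-first order: 24 AA 5C 83 4B DC DE A9.

24 AA 5C 83 4B DC DE A9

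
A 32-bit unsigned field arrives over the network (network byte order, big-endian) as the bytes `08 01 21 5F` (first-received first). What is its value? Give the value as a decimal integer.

134291807

In big-endian order the high byte comes first in memory.
The bytes are already most-significant first: 0x0801215F.
0x0801215F = 134291807.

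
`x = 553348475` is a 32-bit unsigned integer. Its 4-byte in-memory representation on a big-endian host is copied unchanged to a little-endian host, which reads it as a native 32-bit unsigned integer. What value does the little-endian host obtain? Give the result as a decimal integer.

553348475 in 32-bit hexadecimal is 0x20FB6D7B.
Stored big-endian, the bytes at ascending addresses are 20 FB 6D 7B.
Read back as little-endian, the first byte is least significant, giving 0x7B6DFB20.
0x7B6DFB20 = 2070805280.

2070805280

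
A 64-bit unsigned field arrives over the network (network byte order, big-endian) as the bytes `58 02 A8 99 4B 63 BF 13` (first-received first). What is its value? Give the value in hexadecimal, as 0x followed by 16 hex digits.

0x5802A8994B63BF13

In big-endian order the high byte comes first in memory.
The bytes are already most-significant first: 0x5802A8994B63BF13.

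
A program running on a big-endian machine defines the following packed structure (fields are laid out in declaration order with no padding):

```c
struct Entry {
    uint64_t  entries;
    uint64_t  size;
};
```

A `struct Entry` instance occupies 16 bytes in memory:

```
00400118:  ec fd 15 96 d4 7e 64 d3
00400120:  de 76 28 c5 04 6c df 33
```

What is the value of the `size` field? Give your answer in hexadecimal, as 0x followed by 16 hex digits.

`size` follows `entries` (8 bytes), so it starts at byte offset 8 and occupies 8 bytes.
Bytes at offsets 8..15: DE 76 28 C5 04 6C DF 33.
Big-endian: lowest address holds the most-significant byte.
The bytes are already most-significant first: 0xDE7628C5046CDF33.

0xDE7628C5046CDF33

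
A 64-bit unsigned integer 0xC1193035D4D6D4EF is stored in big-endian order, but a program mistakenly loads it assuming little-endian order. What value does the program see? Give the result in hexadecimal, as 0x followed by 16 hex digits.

Stored big-endian, the bytes at ascending addresses are C1 19 30 35 D4 D6 D4 EF.
Read back as little-endian, the first byte is least significant, giving 0xEFD4D6D4353019C1.

0xEFD4D6D4353019C1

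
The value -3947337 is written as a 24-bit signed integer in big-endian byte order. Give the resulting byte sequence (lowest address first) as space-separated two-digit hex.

Two's complement of -3947337 in 24 bits: 3947337 = 0x3C3B49; invert → 0xC3C4B6; add 1 → 0xC3C4B7.
Split into bytes (most-significant first): C3 C4 B7.
In big-endian order the high byte comes first in memory.
So the memory order matches the most-significant-first order: C3 C4 B7.

C3 C4 B7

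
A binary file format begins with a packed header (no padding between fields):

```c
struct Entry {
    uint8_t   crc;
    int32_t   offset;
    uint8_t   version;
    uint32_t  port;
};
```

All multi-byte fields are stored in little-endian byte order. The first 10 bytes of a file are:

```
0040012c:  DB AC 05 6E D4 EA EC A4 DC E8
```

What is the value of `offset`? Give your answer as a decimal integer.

-730987092

`offset` follows `crc` (1 byte), so it starts at byte offset 1 and occupies 4 bytes.
Bytes at offsets 1..4: AC 05 6E D4.
Little-endian: lowest address holds the least-significant byte.
Reassemble most-significant byte first: D4 6E 05 AC → 0xD46E05AC.
Top bit is set, so as a signed 32-bit value this is 0xD46E05AC − 2^32 = -730987092.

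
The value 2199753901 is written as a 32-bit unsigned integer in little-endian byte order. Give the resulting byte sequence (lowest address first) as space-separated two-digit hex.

AD 94 1D 83

2199753901 in hexadecimal, padded to 32 bits, is 0x831D94AD.
Split into bytes (most-significant first): 83 1D 94 AD.
In little-endian order the low byte comes first in memory.
So at ascending addresses the bytes are AD 94 1D 83.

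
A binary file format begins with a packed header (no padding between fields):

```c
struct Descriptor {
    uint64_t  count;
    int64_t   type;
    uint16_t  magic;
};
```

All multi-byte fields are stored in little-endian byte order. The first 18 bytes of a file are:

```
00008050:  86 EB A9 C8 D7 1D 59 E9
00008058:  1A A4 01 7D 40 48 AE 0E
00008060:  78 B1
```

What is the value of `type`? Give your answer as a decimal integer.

`type` follows `count` (8 bytes), so it starts at byte offset 8 and occupies 8 bytes.
Bytes at offsets 8..15: 1A A4 01 7D 40 48 AE 0E.
Little-endian stores the least-significant byte at the lowest address.
Reassemble most-significant byte first: 0E AE 48 40 7D 01 A4 1A → 0x0EAE48407D01A41A.
0x0EAE48407D01A41A = 1057862404291011610.

1057862404291011610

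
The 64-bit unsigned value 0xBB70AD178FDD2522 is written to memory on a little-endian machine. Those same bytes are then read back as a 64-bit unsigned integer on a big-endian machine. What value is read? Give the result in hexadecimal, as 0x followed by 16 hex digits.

0x2225DD8F17AD70BB

Stored little-endian, the bytes at ascending addresses are 22 25 DD 8F 17 AD 70 BB.
Read back as big-endian, the last byte is least significant, giving 0x2225DD8F17AD70BB.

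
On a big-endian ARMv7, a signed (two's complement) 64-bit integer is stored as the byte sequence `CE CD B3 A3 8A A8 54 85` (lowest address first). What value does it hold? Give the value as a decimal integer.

In big-endian order the high byte comes first in memory.
The bytes are already most-significant first: 0xCECDB3A38AA85485.
Top bit is set, so as a signed 64-bit value this is 0xCECDB3A38AA85485 − 2^64 = -3544979816683383675.

-3544979816683383675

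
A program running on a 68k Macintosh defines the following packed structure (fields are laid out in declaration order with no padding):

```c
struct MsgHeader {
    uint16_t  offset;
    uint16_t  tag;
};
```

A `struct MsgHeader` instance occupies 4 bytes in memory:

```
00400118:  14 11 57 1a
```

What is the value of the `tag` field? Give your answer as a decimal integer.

`tag` follows `offset` (2 bytes), so it starts at byte offset 2 and occupies 2 bytes.
Bytes at offsets 2..3: 57 1A.
Big-endian stores the most-significant byte at the lowest address.
The bytes are already most-significant first: 0x571A.
0x571A = 22298.

22298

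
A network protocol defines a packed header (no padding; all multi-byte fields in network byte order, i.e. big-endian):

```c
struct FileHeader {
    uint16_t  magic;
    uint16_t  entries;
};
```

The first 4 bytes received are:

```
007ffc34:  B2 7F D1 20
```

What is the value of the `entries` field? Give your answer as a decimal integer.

53536

`entries` follows `magic` (2 bytes), so it starts at byte offset 2 and occupies 2 bytes.
Bytes at offsets 2..3: D1 20.
In big-endian order the high byte comes first in memory.
The bytes are already most-significant first: 0xD120.
0xD120 = 53536.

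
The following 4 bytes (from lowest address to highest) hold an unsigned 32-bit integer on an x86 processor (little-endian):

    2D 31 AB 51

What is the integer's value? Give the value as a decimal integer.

1370173741

Little-endian stores the least-significant byte at the lowest address.
Reassemble most-significant byte first: 51 AB 31 2D → 0x51AB312D.
0x51AB312D = 1370173741.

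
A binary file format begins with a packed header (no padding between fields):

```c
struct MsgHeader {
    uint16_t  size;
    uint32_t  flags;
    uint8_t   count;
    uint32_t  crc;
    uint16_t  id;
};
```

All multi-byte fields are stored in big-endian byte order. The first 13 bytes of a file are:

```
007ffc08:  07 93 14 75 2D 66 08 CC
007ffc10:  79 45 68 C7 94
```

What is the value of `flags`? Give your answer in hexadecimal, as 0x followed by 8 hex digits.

0x14752D66

`flags` follows `size` (2 bytes), so it starts at byte offset 2 and occupies 4 bytes.
Bytes at offsets 2..5: 14 75 2D 66.
In big-endian order the high byte comes first in memory.
The bytes are already most-significant first: 0x14752D66.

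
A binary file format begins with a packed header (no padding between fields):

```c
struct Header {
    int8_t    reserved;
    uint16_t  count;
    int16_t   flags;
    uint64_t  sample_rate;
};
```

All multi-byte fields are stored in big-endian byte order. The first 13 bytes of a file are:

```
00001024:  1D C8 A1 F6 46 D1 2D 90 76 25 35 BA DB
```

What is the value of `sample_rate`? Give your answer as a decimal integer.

`sample_rate` follows `reserved` (1 B), `count` (2 B), `flags` (2 B), so it starts at offset 1 + 2 + 2 = 5 and occupies 8 bytes.
Bytes at offsets 5..12: D1 2D 90 76 25 35 BA DB.
In big-endian order the high byte comes first in memory.
The bytes are already most-significant first: 0xD12D90762535BADB.
0xD12D90762535BADB = 15072862364983737051.

15072862364983737051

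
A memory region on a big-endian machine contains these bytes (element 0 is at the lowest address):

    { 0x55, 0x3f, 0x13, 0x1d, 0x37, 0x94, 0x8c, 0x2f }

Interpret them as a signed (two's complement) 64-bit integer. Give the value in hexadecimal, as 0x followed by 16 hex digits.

Big-endian stores the most-significant byte at the lowest address.
The bytes are already most-significant first: 0x553F131D37948C2F.

0x553F131D37948C2F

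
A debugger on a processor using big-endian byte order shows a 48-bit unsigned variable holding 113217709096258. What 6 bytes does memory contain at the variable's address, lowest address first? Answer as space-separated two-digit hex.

66 F8 8D 55 3D 42

113217709096258 in hexadecimal, padded to 48 bits, is 0x66F88D553D42.
Split into bytes (most-significant first): 66 F8 8D 55 3D 42.
Big-endian: lowest address holds the most-significant byte.
So the memory order matches the most-significant-first order: 66 F8 8D 55 3D 42.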